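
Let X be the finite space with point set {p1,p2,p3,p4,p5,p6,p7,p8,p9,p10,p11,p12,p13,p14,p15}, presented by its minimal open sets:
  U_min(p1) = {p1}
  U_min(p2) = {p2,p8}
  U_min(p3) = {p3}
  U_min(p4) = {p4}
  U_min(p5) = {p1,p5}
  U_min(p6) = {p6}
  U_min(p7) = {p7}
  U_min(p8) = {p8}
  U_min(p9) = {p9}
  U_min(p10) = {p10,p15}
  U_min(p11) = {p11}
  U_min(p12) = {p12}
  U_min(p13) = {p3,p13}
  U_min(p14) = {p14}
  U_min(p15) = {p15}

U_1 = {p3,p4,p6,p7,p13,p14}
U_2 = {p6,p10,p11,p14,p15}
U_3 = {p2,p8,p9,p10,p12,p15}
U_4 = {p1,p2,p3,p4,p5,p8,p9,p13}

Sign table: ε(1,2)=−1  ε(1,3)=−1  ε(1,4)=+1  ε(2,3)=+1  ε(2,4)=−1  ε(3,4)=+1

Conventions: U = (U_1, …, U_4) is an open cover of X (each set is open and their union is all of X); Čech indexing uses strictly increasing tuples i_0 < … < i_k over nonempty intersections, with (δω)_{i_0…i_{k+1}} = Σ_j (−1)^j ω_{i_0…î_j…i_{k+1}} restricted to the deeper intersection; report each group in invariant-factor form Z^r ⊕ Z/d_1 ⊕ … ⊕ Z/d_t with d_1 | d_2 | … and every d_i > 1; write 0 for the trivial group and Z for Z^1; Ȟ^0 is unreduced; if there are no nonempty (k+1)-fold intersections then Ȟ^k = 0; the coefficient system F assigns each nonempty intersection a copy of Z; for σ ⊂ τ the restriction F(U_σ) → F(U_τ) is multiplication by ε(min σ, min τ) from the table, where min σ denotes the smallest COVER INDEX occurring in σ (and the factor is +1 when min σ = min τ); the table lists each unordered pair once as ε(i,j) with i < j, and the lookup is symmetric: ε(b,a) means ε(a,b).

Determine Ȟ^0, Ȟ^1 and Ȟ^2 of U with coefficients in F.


nonempty intersections:
  U12={p6,p14} U14={p3,p4,p13} U23={p10,p15} U34={p2,p8,p9}
C dims 4,4; δ0: rk 4, SNF 1^3·2
Ȟ^0: (4−4)−0=0 ⇒ 0
Ȟ^1: (4−0)−4=0 plus torsion [2] ⇒ Z/2
Ȟ^2: (0−0)−0=0 ⇒ 0

Ȟ^0(U;F) ≅ 0,  Ȟ^1(U;F) ≅ Z/2,  Ȟ^2(U;F) ≅ 0


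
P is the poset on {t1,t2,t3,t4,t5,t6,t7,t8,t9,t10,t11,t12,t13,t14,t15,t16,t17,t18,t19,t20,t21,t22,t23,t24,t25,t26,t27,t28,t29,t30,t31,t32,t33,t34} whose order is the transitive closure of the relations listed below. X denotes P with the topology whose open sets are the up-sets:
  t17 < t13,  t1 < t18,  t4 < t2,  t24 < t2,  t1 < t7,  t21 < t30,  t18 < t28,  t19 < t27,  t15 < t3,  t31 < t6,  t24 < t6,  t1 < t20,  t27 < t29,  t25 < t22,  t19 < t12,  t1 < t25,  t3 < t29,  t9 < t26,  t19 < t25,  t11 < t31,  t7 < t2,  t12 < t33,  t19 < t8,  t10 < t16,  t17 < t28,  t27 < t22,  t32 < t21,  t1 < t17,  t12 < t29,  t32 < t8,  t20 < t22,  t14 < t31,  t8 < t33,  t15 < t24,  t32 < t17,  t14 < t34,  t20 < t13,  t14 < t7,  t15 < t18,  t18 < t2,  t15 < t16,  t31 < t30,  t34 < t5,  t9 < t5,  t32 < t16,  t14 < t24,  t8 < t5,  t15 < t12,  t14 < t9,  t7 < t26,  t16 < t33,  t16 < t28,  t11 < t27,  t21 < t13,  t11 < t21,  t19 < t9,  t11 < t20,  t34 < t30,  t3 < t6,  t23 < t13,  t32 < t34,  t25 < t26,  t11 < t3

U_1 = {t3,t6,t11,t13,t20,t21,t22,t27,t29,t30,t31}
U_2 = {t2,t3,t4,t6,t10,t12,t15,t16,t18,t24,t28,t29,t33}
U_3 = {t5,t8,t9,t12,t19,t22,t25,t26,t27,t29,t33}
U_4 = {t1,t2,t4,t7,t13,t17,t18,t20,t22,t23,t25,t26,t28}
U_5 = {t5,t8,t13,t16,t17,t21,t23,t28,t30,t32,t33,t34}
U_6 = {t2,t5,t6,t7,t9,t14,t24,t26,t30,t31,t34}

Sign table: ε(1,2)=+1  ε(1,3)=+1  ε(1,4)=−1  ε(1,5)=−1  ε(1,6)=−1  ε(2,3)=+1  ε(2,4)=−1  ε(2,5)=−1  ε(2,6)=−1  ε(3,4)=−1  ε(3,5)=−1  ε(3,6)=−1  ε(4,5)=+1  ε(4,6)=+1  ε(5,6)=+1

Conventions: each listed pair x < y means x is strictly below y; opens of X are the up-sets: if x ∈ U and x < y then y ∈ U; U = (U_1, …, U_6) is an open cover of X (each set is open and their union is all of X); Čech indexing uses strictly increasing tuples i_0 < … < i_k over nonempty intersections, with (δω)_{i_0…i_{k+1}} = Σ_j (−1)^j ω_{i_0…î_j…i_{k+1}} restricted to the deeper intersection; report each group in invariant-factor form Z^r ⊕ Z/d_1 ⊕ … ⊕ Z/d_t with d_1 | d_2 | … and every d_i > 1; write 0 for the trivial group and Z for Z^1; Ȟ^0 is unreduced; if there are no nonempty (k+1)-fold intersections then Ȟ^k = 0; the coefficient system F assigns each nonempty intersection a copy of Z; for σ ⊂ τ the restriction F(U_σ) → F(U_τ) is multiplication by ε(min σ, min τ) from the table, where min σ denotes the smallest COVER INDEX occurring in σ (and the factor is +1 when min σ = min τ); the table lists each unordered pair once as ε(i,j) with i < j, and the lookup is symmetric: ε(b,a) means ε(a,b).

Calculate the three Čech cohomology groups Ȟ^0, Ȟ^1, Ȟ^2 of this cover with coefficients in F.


Ȟ^0 = Z, Ȟ^1 = 0, Ȟ^2 = Z/2

nerve of the cover:
  U12={t3,t6,t29} U13={t22,t27,t29} U14={t13,t20,t22} U15={t13,t21,t30} U16={t6,t30,t31} U23={t12,t29,t33} U24={t2,t4,t18,t28} U25={t16,t28,t33} U26={t2,t6,t24} U34={t22,t25,t26} U35={t5,t8,t33} U36={t5,t9,t26} U45={t13,t17,t23,t28} U46={t2,t7,t26} U56={t5,t30,t34}
  U123={t29} U126={t6} U134={t22} U145={t13} U156={t30} U235={t33} U245={t28} U246={t2} U346={t26} U356={t5}
C dims 6,15,10; δ0: rk 5, SNF 1^5; δ1: rk 10, SNF 1^9·2
Ȟ^0 = (6 − 5) − 0 = 1, so Ȟ^0 ≅ Z
Ȟ^1 = (15 − 10) − 5 = 0, so Ȟ^1 ≅ 0
Ȟ^2 = (10 − 0) − 10 = 0 plus torsion [2], so Ȟ^2 ≅ Z/2


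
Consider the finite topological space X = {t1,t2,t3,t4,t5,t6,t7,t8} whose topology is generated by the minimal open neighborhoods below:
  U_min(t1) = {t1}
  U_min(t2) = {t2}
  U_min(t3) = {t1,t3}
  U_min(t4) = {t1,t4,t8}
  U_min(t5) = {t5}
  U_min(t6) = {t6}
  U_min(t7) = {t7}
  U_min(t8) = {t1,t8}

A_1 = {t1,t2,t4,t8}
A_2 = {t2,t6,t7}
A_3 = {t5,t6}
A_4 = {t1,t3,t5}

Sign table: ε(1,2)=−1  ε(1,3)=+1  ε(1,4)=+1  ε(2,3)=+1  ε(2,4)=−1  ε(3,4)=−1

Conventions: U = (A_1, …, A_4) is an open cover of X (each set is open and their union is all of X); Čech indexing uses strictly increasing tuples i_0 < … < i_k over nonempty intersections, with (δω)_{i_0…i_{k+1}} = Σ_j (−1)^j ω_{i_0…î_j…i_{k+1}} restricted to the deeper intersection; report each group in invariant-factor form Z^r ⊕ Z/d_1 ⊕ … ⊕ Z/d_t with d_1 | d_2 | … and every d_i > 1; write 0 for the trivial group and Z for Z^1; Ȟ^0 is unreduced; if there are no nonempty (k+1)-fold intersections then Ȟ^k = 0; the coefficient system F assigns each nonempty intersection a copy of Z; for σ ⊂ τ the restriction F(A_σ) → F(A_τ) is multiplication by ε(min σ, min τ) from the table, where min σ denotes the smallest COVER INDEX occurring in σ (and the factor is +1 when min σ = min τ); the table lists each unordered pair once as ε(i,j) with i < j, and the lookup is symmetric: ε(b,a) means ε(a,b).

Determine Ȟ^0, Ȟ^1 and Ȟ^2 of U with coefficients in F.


nerve of the cover:
  A12={t2} A14={t1} A23={t6} A34={t5}
C dims 4,4; δ0: rk 3, SNF 1^3
Ȟ^0 = (4 − 3) − 0 = 1, so Ȟ^0 ≅ Z
Ȟ^1 = (4 − 0) − 3 = 1, so Ȟ^1 ≅ Z
Ȟ^2 = (0 − 0) − 0 = 0, so Ȟ^2 ≅ 0

Ȟ^0(U;F) ≅ Z, Ȟ^1(U;F) ≅ Z and Ȟ^2(U;F) ≅ 0


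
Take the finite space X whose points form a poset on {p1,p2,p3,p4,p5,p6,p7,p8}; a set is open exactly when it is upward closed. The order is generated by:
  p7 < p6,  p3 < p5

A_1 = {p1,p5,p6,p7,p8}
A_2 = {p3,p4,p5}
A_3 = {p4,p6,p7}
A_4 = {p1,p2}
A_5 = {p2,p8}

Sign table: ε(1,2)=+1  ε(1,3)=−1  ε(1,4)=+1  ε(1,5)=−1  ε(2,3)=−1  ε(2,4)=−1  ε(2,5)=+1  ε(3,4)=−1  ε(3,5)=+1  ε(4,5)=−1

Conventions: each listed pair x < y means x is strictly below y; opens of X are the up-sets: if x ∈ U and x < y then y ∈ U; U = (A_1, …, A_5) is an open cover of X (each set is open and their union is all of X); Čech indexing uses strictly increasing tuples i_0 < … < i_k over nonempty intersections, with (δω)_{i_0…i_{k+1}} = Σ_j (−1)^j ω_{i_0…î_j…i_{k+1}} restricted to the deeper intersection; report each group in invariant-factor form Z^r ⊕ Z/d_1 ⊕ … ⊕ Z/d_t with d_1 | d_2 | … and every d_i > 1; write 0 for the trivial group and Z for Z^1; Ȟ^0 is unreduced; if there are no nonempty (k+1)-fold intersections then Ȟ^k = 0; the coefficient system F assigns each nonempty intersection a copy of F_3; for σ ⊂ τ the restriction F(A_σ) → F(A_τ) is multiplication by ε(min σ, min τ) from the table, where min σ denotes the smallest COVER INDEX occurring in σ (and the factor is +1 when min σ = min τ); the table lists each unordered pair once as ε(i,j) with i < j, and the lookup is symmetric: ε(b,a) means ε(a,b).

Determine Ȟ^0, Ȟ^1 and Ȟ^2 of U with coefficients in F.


Ȟ^0(U;F) ≅ Z/3, Ȟ^1(U;F) ≅ Z/3 ⊕ Z/3 and Ȟ^2(U;F) ≅ 0

cover nerve:
  A12={p5} A13={p6,p7} A14={p1} A15={p8} A23={p4} A45={p2}
C dims 5,6; δ0: rk_F3 4
Ȟ^0: (5−4)−0=1 ⇒ Z/3
Ȟ^1: (6−0)−4=2 ⇒ Z/3 ⊕ Z/3
Ȟ^2: (0−0)−0=0 ⇒ 0


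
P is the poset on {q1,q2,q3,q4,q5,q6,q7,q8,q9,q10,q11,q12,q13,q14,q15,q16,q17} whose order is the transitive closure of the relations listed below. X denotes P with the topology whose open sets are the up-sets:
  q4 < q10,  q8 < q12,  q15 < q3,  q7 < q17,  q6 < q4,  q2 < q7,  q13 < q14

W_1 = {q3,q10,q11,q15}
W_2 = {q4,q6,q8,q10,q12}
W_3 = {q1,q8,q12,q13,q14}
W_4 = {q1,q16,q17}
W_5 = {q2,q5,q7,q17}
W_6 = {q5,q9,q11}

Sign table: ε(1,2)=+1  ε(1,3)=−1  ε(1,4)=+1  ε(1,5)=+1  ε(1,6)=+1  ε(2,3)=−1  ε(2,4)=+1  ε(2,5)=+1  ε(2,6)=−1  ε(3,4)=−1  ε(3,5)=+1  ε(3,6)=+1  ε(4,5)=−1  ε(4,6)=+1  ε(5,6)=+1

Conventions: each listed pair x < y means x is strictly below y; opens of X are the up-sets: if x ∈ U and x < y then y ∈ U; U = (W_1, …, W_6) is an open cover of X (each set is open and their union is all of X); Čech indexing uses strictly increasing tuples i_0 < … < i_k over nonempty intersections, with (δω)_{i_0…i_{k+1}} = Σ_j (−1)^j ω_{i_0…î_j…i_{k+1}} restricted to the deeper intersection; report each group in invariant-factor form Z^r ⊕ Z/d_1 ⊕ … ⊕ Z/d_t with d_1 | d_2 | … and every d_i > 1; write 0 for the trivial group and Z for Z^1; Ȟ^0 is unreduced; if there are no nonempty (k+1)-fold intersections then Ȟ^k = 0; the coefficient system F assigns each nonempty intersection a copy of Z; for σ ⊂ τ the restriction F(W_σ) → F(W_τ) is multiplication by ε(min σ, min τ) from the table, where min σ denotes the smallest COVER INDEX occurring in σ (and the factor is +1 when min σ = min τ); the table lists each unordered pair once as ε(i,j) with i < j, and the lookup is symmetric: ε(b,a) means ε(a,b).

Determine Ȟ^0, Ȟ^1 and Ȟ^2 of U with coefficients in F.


nonempty intersections:
  W12={q10} W16={q11} W23={q8,q12} W34={q1} W45={q17} W56={q5}
C dims 6,6; δ0: rk 6, SNF 1^5·2
Ȟ^0: (6−6)−0=0 ⇒ 0
Ȟ^1: (6−0)−6=0 plus torsion [2] ⇒ Z/2
Ȟ^2: (0−0)−0=0 ⇒ 0

Ȟ^0 ≅ 0,  Ȟ^1 ≅ Z/2,  Ȟ^2 ≅ 0


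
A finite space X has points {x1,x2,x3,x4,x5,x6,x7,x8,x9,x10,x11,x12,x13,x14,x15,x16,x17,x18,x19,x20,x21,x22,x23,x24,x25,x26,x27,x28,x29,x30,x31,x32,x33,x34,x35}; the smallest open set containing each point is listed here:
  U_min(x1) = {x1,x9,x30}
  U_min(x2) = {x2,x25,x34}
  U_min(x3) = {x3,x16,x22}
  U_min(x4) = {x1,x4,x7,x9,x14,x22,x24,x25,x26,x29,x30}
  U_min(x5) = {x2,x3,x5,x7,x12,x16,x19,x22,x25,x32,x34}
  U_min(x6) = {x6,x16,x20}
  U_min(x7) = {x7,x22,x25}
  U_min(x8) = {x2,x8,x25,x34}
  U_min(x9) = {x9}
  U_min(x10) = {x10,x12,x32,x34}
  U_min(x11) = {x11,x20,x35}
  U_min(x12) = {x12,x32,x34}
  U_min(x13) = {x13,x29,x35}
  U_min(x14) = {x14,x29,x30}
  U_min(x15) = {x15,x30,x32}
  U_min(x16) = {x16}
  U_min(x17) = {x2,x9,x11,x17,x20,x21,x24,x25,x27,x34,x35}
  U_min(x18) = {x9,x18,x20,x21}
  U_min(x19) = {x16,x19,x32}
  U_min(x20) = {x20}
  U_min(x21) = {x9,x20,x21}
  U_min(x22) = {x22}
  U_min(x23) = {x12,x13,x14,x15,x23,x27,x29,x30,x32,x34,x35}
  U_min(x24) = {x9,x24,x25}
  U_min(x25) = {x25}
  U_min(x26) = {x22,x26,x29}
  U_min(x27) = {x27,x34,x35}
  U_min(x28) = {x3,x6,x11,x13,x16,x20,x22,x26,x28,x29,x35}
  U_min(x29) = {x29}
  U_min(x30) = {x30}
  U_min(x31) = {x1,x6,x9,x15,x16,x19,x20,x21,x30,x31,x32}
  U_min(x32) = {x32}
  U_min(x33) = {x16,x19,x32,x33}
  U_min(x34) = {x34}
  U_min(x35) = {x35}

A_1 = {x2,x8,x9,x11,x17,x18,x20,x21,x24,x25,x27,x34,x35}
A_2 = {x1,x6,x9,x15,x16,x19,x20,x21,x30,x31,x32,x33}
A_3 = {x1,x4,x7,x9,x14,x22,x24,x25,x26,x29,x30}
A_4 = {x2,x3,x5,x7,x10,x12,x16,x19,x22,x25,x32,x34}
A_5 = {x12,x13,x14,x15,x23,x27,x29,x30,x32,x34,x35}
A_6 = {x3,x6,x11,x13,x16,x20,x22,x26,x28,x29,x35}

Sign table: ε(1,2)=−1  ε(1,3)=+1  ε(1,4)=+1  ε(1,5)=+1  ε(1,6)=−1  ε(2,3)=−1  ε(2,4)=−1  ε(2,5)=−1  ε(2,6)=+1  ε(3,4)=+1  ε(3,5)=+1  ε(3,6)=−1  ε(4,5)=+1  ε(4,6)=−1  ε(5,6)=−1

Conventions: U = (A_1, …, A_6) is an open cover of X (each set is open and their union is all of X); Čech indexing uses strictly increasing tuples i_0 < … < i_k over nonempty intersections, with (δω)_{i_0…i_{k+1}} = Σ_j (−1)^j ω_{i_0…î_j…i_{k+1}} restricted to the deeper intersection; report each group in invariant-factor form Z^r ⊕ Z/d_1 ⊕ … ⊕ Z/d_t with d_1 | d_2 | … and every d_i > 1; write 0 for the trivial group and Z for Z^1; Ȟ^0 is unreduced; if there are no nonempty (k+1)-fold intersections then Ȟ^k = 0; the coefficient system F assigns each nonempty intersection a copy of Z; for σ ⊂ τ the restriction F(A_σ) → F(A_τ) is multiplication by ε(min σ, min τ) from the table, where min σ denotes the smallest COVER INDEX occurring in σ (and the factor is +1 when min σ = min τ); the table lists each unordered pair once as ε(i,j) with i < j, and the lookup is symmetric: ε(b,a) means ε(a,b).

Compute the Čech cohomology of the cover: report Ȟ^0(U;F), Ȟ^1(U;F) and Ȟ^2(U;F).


nerve simplices:
  A12={x9,x20,x21} A13={x9,x24,x25} A14={x2,x25,x34} A15={x27,x34,x35} A16={x11,x20,x35} A23={x1,x9,x30} A24={x16,x19,x32} A25={x15,x30,x32} A26={x6,x16,x20} A34={x7,x22,x25} A35={x14,x29,x30} A36={x22,x26,x29} A45={x12,x32,x34} A46={x3,x16,x22} A56={x13,x29,x35}
  A123={x9} A126={x20} A134={x25} A145={x34} A156={x35} A235={x30} A245={x32} A246={x16} A346={x22} A356={x29}
C dims 6,15,10; δ0: rk 5, SNF 1^5; δ1: rk 10, SNF 1^9·2
degree 0: 6−5−0 = 1 → Ȟ^0 ≅ Z
degree 1: 15−10−5 = 0 → Ȟ^1 ≅ 0
degree 2: 10−0−10 = 0 plus torsion [2] → Ȟ^2 ≅ Z/2

Ȟ^0(U;F) ≅ Z, Ȟ^1(U;F) ≅ 0 and Ȟ^2(U;F) ≅ Z/2


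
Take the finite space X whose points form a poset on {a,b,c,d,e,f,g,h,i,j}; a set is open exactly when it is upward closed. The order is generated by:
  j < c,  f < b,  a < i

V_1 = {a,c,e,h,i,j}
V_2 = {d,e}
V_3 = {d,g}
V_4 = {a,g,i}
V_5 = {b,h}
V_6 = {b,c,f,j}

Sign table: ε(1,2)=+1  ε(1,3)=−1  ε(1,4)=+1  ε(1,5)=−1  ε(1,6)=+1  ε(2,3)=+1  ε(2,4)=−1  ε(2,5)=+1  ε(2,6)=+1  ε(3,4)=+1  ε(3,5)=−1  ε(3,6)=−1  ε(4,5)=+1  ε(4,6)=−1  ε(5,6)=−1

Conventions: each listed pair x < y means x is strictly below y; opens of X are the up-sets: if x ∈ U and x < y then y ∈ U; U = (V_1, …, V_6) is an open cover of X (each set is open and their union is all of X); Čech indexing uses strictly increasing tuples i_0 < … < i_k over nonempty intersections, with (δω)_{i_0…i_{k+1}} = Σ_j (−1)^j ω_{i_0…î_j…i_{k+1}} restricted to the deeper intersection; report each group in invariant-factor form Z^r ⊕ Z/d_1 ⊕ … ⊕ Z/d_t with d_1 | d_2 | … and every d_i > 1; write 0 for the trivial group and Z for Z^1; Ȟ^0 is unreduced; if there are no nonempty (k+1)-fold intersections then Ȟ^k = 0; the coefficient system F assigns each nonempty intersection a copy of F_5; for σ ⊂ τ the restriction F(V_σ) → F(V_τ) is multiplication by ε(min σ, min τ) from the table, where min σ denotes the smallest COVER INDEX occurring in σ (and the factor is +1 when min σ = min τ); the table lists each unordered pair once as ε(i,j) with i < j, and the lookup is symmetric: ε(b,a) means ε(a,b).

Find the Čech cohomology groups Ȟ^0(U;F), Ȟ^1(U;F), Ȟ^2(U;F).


nerve of the cover:
  V12={e} V14={a,i} V15={h} V16={c,j} V23={d} V34={g} V56={b}
C dims 6,7; δ0: rk_F5 5
Ȟ^0 = (6 − 5) − 0 = 1, so Ȟ^0 ≅ Z/5
Ȟ^1 = (7 − 0) − 5 = 2, so Ȟ^1 ≅ Z/5 ⊕ Z/5
Ȟ^2 = (0 − 0) − 0 = 0, so Ȟ^2 ≅ 0

Ȟ^0 ≅ Z/5,  Ȟ^1 ≅ Z/5 ⊕ Z/5,  Ȟ^2 ≅ 0


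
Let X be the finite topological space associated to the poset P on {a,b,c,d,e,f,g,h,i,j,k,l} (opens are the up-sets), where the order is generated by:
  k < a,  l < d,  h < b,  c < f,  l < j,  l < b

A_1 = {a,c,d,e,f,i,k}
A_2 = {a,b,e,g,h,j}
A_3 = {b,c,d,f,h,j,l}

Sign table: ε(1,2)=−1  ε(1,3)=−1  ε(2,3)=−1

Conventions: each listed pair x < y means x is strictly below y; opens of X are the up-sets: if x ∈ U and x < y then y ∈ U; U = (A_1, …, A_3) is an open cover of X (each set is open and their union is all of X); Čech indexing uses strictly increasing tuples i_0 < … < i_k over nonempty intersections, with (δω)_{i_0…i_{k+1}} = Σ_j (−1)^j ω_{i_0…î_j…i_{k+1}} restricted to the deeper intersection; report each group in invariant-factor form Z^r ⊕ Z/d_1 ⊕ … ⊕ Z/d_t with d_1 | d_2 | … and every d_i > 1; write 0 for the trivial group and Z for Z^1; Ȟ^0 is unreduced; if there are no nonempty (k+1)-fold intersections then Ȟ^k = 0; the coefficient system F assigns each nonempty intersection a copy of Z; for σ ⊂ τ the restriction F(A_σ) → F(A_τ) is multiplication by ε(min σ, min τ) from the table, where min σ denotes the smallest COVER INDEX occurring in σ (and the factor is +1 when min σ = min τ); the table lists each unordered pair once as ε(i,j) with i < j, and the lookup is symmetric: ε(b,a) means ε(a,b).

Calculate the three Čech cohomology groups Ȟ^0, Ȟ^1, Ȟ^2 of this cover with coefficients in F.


Ȟ^0 = 0, Ȟ^1 = Z/2 and Ȟ^2 = 0

intersection data:
  A12={a,e} A13={c,d,f} A23={b,h,j}
C dims 3,3; δ0: rk 3, SNF 1^2·2
Ȟ^0 = (3 − 3) − 0 = 0, so Ȟ^0 ≅ 0
Ȟ^1 = (3 − 0) − 3 = 0 plus torsion [2], so Ȟ^1 ≅ Z/2
Ȟ^2 = (0 − 0) − 0 = 0, so Ȟ^2 ≅ 0


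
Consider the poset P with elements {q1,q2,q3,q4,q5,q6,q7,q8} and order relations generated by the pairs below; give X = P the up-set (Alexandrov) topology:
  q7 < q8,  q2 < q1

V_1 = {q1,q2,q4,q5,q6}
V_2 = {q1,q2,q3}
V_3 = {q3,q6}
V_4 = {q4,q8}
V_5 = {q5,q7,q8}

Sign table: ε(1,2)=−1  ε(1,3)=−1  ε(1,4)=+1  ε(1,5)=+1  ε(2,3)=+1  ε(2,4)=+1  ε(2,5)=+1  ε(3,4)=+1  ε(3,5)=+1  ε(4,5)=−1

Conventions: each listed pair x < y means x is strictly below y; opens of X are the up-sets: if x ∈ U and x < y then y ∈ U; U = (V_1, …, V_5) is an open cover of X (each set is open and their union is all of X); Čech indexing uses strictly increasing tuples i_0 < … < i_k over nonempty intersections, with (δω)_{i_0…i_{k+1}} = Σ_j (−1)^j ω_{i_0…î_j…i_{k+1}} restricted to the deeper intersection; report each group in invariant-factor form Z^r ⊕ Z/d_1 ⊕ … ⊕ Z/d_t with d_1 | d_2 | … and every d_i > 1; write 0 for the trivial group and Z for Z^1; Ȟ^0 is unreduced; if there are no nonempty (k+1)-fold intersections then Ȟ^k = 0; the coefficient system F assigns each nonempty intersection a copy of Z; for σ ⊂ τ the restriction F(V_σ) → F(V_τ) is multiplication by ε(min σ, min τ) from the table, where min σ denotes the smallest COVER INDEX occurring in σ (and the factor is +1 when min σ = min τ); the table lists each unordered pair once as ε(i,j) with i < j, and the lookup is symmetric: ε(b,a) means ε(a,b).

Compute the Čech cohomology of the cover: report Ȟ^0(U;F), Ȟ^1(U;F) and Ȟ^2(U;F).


nerve simplices:
  V12={q1,q2} V13={q6} V14={q4} V15={q5} V23={q3} V45={q8}
C dims 5,6; δ0: rk 5, SNF 1^4·2
degree 0: 5−5−0 = 0 → Ȟ^0 ≅ 0
degree 1: 6−0−5 = 1 plus torsion [2] → Ȟ^1 ≅ Z ⊕ Z/2
degree 2: 0−0−0 = 0 → Ȟ^2 ≅ 0

Ȟ^0 = 0,  Ȟ^1 = Z ⊕ Z/2,  Ȟ^2 = 0


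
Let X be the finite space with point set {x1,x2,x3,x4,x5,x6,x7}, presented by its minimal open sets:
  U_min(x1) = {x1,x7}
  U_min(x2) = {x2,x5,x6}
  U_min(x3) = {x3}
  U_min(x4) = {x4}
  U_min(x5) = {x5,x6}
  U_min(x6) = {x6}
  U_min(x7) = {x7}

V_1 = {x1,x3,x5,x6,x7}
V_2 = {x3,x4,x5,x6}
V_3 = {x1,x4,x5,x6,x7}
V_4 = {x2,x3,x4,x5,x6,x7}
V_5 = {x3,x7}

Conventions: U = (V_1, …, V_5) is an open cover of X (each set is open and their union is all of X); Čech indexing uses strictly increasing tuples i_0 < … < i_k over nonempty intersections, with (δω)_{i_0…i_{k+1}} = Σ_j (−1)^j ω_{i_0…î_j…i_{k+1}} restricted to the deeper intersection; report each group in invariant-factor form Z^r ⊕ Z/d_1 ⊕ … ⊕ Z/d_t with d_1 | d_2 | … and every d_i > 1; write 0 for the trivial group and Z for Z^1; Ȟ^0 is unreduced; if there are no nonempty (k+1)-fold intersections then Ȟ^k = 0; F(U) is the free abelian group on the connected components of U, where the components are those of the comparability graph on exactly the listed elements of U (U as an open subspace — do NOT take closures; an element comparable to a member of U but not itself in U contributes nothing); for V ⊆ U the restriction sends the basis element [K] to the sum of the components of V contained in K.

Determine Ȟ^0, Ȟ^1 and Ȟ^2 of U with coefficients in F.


nonempty intersections:
  V12={x3,x5,x6} V13={x1,x5,x6,x7} V14={x3,x5,x6,x7} V15={x3,x7} V23={x4,x5,x6} V24={x3,x4,x5,x6} V25={x3} V34={x4,x5,x6,x7} V35={x7} V45={x3,x7}
  V123={x5,x6} V124={x3,x5,x6} V125={x3} V134={x5,x6,x7} V135={x7} V145={x3,x7} V234={x4,x5,x6} V245={x3} V345={x7}
  V1234={x5,x6} V1245={x3} V1345={x7}
components per intersection:
  V1: {x1,x7} {x3} {x5,x6}
  V2: {x3} {x4} {x5,x6}
  V3: {x1,x7} {x4} {x5,x6}
  V4: {x2,x5,x6} {x3} {x4} {x7}
  V5: {x3} {x7}
  V12: {x3} {x5,x6}
  V13: {x1,x7} {x5,x6}
  V14: {x3} {x5,x6} {x7}
  V15: {x3} {x7}
  V23: {x4} {x5,x6}
  V24: {x3} {x4} {x5,x6}
  V25: {x3}
  V34: {x4} {x5,x6} {x7}
  V35: {x7}
  V45: {x3} {x7}
  V123: {x5,x6}
  V124: {x3} {x5,x6}
  V125: {x3}
  V134: {x5,x6} {x7}
  V135: {x7}
  V145: {x3} {x7}
  V234: {x4} {x5,x6}
  V245: {x3}
  V345: {x7}
  V1234: {x5,x6}
  V1245: {x3}
  V1345: {x7}
C dims 15,21,13,3; δ0: rk 11, SNF 1^11; δ1: rk 10, SNF 1^10; δ2: rk 3, SNF 1^3
Ȟ^0: (15−11)−0=4 ⇒ Z^4
Ȟ^1: (21−10)−11=0 ⇒ 0
Ȟ^2: (13−3)−10=0 ⇒ 0

Ȟ^0 = Z^4, Ȟ^1 = 0, Ȟ^2 = 0


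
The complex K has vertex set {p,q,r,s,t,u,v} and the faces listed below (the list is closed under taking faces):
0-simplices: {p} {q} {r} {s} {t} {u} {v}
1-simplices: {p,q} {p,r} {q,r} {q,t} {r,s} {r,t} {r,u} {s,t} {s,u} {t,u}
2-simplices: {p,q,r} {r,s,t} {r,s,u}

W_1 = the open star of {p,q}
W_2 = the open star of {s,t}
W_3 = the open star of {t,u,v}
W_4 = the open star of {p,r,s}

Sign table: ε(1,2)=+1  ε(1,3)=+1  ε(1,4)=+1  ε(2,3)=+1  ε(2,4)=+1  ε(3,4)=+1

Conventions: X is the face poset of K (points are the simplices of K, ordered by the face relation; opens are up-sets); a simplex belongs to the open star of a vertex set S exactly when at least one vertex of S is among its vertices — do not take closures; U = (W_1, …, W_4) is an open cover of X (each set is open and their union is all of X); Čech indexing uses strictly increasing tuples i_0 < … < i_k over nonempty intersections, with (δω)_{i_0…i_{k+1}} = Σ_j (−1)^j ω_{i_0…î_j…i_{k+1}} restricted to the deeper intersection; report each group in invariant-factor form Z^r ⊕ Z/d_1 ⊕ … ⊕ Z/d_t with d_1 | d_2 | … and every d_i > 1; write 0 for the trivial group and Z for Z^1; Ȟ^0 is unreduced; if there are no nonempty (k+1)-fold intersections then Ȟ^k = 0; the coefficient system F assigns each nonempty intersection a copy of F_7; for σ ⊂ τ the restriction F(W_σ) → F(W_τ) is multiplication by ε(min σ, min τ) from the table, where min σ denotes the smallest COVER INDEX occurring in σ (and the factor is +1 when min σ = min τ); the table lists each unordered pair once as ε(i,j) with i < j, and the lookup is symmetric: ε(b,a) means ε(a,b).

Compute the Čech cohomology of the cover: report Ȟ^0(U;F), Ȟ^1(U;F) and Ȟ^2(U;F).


nonempty intersections:
  W1={{p},{q},{p,q},{p,r},{q,r},{q,t},{p,q,r}} W2={{s},{t},{q,t},{r,s},{r,t},{s,t},{s,u},{t,u},{r,s,t},{r,s,u}} W3={{t},{u},{v},{q,t},{r,t},{r,u},{s,t},{s,u},{t,u},{r,s,t},{r,s,u}} W4={{p},{r},{s},{p,q},{p,r},{q,r},{r,s},{r,t},{r,u},{s,t},{s,u},{p,q,r},{r,s,t},{r,s,u}}
  W12={{q,t}} W13={{q,t}} W14={{p},{p,q},{p,r},{q,r},{p,q,r}} W23={{t},{q,t},{r,t},{s,t},{s,u},{t,u},{r,s,t},{r,s,u}} W24={{s},{r,s},{r,t},{s,t},{s,u},{r,s,t},{r,s,u}} W34={{r,t},{r,u},{s,t},{s,u},{r,s,t},{r,s,u}}
  W123={{q,t}} W234={{r,t},{s,t},{s,u},{r,s,t},{r,s,u}}
C dims 4,6,2; δ0: rk_F7 3; δ1: rk_F7 2
Ȟ^0: (4−3)−0=1 ⇒ Z/7
Ȟ^1: (6−2)−3=1 ⇒ Z/7
Ȟ^2: (2−0)−2=0 ⇒ 0

Ȟ^0 ≅ Z/7, Ȟ^1 ≅ Z/7, Ȟ^2 ≅ 0


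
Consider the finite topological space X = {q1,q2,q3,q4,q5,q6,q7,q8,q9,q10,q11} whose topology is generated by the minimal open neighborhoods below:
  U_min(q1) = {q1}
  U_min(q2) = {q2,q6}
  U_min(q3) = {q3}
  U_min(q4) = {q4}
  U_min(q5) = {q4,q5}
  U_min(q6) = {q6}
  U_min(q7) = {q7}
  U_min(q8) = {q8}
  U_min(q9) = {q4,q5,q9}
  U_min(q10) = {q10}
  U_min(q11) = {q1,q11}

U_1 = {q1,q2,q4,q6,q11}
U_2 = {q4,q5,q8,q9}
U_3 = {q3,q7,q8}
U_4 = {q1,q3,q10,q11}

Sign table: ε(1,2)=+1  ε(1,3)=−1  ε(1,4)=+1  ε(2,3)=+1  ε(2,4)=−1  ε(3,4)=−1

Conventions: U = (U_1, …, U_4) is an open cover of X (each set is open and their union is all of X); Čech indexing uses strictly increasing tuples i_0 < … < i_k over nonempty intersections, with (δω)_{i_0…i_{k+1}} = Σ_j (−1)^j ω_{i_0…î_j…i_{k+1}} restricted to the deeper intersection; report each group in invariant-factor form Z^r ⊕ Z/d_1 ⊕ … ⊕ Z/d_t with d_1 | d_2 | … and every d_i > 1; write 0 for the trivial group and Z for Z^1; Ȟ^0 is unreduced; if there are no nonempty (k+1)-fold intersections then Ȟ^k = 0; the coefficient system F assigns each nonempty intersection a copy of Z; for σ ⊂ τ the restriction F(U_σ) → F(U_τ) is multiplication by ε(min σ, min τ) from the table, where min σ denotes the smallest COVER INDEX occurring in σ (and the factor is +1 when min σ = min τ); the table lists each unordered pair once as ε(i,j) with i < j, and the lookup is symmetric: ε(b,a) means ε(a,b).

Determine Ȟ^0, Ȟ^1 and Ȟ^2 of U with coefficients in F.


nonempty overlaps:
  U12={q4} U14={q1,q11} U23={q8} U34={q3}
C dims 4,4; δ0: rk 4, SNF 1^3·2
degree 0: 4−4−0 = 0 → Ȟ^0 ≅ 0
degree 1: 4−0−4 = 0 plus torsion [2] → Ȟ^1 ≅ Z/2
degree 2: 0−0−0 = 0 → Ȟ^2 ≅ 0

Ȟ^0 = 0, Ȟ^1 = Z/2 and Ȟ^2 = 0


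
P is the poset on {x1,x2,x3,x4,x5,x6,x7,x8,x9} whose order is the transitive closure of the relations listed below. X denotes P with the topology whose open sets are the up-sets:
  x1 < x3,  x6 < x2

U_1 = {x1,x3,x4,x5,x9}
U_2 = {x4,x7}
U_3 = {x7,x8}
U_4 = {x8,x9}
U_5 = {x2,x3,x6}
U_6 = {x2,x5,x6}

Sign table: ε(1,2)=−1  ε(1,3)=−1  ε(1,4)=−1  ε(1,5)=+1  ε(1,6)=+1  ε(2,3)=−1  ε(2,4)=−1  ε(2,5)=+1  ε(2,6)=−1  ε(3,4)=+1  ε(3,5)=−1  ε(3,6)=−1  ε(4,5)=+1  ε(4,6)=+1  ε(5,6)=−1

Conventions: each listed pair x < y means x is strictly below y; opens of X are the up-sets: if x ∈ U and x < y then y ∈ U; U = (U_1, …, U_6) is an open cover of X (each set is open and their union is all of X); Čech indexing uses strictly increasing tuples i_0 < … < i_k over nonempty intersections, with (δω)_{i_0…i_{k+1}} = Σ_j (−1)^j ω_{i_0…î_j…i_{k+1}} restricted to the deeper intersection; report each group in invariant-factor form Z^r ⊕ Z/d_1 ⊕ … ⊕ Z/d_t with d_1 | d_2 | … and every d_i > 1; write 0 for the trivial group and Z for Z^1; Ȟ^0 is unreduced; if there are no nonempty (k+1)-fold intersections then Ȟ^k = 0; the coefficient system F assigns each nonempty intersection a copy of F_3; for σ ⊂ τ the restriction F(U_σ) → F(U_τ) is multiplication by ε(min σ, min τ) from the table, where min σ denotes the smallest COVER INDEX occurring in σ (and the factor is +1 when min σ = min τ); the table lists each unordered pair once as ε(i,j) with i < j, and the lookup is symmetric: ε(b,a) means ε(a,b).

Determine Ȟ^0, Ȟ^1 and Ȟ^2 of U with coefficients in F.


intersection data:
  U12={x4} U14={x9} U15={x3} U16={x5} U23={x7} U34={x8} U56={x2,x6}
C dims 6,7; δ0: rk_F3 6
Ȟ^0 = (6 − 6) − 0 = 0, so Ȟ^0 ≅ 0
Ȟ^1 = (7 − 0) − 6 = 1, so Ȟ^1 ≅ Z/3
Ȟ^2 = (0 − 0) − 0 = 0, so Ȟ^2 ≅ 0

Ȟ^0 = 0, Ȟ^1 = Z/3 and Ȟ^2 = 0


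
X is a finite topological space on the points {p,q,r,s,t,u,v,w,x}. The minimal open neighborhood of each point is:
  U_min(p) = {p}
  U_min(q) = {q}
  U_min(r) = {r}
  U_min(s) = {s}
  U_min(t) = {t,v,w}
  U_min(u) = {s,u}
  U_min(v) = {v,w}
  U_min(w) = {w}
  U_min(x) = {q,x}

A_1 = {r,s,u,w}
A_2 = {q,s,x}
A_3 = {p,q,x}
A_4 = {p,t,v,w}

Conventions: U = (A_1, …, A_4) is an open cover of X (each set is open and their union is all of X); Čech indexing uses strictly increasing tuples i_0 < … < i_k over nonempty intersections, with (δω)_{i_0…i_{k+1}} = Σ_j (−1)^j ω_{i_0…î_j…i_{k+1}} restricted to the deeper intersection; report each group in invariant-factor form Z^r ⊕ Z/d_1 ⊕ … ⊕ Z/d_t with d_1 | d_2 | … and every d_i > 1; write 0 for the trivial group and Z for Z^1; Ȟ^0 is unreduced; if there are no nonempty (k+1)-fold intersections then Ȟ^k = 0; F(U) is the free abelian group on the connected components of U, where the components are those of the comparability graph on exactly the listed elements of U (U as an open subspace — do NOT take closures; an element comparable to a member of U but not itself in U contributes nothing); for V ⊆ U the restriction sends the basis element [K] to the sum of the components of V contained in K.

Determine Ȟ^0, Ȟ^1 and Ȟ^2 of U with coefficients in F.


Ȟ^0(U;F) ≅ Z^5, Ȟ^1(U;F) ≅ 0 and Ȟ^2(U;F) ≅ 0

intersection data:
  A12={s} A14={w} A23={q,x} A34={p}
components per intersection:
  A1: {r} {s,u} {w}
  A2: {q,x} {s}
  A3: {p} {q,x}
  A4: {p} {t,v,w}
  A12: {s}
  A14: {w}
  A23: {q,x}
  A34: {p}
C dims 9,4; δ0: rk 4, SNF 1^4
Ȟ^0 = (9 − 4) − 0 = 5, so Ȟ^0 ≅ Z^5
Ȟ^1 = (4 − 0) − 4 = 0, so Ȟ^1 ≅ 0
Ȟ^2 = (0 − 0) − 0 = 0, so Ȟ^2 ≅ 0


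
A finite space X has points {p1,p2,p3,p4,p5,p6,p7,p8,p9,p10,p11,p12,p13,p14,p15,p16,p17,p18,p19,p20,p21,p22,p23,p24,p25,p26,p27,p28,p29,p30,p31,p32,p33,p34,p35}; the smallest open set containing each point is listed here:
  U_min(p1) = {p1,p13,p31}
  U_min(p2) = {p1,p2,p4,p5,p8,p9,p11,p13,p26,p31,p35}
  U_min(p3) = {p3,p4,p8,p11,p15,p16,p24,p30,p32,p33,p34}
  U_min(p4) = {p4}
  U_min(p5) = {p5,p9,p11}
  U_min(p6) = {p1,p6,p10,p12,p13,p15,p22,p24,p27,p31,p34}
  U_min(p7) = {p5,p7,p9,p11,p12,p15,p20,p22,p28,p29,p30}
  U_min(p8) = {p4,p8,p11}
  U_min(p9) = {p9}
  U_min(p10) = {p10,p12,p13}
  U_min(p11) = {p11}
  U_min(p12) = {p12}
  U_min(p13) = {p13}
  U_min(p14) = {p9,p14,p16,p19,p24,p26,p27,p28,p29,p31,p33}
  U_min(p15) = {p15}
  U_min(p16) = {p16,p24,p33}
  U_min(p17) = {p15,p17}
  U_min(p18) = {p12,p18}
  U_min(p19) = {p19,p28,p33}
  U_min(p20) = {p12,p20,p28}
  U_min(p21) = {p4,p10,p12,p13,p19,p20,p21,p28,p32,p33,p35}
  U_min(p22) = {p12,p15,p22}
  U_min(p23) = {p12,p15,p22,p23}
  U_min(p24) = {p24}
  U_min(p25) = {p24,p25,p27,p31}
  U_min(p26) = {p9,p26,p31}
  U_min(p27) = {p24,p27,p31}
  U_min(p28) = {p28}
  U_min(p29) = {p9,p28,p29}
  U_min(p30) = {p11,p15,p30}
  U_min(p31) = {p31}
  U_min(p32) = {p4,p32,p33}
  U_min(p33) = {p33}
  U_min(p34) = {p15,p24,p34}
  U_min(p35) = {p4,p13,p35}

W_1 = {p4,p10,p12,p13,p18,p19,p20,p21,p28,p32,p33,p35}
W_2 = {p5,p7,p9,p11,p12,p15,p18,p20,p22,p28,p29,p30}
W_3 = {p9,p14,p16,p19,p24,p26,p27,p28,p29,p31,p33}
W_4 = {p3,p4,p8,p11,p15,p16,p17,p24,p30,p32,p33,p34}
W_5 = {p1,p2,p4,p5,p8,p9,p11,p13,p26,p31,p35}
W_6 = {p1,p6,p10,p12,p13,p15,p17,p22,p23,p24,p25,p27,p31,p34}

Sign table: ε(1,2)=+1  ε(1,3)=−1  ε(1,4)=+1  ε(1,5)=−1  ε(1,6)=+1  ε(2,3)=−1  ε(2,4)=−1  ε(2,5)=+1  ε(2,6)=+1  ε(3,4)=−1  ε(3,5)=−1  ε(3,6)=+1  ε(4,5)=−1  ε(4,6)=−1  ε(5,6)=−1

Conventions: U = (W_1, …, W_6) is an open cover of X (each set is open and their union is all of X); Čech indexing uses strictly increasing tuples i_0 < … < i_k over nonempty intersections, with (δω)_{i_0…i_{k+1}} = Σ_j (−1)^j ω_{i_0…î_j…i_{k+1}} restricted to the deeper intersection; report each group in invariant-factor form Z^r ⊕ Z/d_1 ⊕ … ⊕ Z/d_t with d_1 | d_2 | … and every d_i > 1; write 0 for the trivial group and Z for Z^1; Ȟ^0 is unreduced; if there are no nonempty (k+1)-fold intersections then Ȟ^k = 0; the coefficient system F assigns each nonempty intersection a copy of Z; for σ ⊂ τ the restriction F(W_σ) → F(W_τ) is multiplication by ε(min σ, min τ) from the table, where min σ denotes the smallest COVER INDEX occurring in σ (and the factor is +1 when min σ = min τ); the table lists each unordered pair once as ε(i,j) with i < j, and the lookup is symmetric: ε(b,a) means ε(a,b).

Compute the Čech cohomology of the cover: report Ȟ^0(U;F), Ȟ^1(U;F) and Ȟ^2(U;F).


intersection data:
  W12={p12,p18,p20,p28} W13={p19,p28,p33} W14={p4,p32,p33} W15={p4,p13,p35} W16={p10,p12,p13} W23={p9,p28,p29} W24={p11,p15,p30} W25={p5,p9,p11} W26={p12,p15,p22} W34={p16,p24,p33} W35={p9,p26,p31} W36={p24,p27,p31} W45={p4,p8,p11} W46={p15,p17,p24,p34} W56={p1,p13,p31}
  W123={p28} W126={p12} W134={p33} W145={p4} W156={p13} W235={p9} W245={p11} W246={p15} W346={p24} W356={p31}
C dims 6,15,10; δ0: rk 6, SNF 1^5·2; δ1: rk 9, SNF 1^9
Ȟ^0 = (6 − 6) − 0 = 0, so Ȟ^0 ≅ 0
Ȟ^1 = (15 − 9) − 6 = 0 plus torsion [2], so Ȟ^1 ≅ Z/2
Ȟ^2 = (10 − 0) − 9 = 1, so Ȟ^2 ≅ Z

Ȟ^0(U;F) ≅ 0, Ȟ^1(U;F) ≅ Z/2 and Ȟ^2(U;F) ≅ Z


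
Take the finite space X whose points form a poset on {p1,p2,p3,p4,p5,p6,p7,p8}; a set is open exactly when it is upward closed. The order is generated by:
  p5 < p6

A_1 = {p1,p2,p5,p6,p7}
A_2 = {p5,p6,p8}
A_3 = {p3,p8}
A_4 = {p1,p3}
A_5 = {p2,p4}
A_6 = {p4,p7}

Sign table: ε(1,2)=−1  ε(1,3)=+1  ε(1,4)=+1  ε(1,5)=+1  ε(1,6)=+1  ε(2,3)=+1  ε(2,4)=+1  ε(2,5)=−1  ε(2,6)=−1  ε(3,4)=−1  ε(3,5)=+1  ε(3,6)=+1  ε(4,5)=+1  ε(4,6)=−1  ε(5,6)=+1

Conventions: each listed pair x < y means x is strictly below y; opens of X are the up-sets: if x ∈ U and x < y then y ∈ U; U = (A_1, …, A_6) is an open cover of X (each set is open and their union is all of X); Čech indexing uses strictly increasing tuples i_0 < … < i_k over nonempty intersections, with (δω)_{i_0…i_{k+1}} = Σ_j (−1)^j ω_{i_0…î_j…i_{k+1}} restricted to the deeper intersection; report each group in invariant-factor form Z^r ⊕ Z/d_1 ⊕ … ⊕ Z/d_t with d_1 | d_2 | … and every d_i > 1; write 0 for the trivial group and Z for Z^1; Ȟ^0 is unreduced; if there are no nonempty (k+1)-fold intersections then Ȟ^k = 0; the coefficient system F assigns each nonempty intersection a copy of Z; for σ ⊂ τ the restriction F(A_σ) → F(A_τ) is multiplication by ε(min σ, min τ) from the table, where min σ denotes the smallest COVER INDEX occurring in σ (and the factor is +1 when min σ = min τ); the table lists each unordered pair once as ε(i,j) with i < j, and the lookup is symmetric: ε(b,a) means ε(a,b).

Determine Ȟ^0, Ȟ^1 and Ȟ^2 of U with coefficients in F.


cover nerve:
  A12={p5,p6} A14={p1} A15={p2} A16={p7} A23={p8} A34={p3} A56={p4}
C dims 6,7; δ0: rk 5, SNF 1^5
Ȟ^0: (6−5)−0=1 ⇒ Z
Ȟ^1: (7−0)−5=2 ⇒ Z^2
Ȟ^2: (0−0)−0=0 ⇒ 0

Ȟ^0 ≅ Z, Ȟ^1 ≅ Z^2, Ȟ^2 ≅ 0


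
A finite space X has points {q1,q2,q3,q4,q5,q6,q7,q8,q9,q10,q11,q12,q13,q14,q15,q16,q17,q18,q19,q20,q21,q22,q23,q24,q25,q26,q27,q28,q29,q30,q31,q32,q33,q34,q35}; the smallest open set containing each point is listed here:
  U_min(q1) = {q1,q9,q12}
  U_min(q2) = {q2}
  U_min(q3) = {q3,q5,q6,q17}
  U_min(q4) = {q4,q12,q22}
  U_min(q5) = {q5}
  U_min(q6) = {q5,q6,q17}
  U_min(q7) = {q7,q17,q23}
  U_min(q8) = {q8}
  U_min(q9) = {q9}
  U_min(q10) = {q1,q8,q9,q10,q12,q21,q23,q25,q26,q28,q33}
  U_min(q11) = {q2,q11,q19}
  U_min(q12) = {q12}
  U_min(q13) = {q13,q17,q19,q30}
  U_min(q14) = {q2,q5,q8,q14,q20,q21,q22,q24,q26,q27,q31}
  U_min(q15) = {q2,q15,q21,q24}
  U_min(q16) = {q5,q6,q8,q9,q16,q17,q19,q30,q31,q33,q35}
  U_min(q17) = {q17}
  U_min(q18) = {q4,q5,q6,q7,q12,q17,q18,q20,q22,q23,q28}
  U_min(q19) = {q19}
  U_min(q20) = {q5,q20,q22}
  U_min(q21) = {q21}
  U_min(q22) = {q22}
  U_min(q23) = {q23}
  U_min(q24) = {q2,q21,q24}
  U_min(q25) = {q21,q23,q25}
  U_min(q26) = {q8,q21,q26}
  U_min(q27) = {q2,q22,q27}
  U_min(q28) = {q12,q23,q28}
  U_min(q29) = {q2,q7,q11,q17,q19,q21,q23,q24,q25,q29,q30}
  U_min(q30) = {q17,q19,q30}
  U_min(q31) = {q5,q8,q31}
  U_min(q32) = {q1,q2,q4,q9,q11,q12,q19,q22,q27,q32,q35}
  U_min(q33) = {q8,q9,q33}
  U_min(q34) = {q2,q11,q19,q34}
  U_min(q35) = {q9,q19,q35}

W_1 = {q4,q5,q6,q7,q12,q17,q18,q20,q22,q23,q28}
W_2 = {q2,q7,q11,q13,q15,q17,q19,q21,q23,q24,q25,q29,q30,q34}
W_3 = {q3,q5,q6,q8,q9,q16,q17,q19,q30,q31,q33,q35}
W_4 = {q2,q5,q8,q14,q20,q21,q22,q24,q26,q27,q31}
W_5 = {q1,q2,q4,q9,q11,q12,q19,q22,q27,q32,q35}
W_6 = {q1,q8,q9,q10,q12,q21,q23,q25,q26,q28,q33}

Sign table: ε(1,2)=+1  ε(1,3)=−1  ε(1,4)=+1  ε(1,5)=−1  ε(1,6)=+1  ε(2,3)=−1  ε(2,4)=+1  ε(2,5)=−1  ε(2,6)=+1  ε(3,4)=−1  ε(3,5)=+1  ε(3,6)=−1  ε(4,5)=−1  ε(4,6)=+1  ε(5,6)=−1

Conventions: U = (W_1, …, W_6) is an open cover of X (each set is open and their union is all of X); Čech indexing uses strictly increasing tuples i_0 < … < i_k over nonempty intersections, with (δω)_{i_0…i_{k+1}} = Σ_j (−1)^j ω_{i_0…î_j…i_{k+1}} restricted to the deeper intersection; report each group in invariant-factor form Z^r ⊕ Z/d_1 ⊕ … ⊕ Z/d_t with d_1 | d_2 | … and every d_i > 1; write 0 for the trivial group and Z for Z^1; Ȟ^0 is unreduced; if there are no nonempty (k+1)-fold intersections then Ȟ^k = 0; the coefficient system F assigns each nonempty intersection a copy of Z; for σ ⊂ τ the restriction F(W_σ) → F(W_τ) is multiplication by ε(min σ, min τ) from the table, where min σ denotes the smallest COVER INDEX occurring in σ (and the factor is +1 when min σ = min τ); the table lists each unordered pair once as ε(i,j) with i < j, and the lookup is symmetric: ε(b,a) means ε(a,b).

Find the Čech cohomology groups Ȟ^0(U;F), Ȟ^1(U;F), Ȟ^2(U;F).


Ȟ^0 = Z, Ȟ^1 = 0 and Ȟ^2 = Z/2

cover nerve:
  W12={q7,q17,q23} W13={q5,q6,q17} W14={q5,q20,q22} W15={q4,q12,q22} W16={q12,q23,q28} W23={q17,q19,q30} W24={q2,q21,q24} W25={q2,q11,q19} W26={q21,q23,q25} W34={q5,q8,q31} W35={q9,q19,q35} W36={q8,q9,q33} W45={q2,q22,q27} W46={q8,q21,q26} W56={q1,q9,q12}
  W123={q17} W126={q23} W134={q5} W145={q22} W156={q12} W235={q19} W245={q2} W246={q21} W346={q8} W356={q9}
C dims 6,15,10; δ0: rk 5, SNF 1^5; δ1: rk 10, SNF 1^9·2
Ȟ^0: (6−5)−0=1 ⇒ Z
Ȟ^1: (15−10)−5=0 ⇒ 0
Ȟ^2: (10−0)−10=0 plus torsion [2] ⇒ Z/2


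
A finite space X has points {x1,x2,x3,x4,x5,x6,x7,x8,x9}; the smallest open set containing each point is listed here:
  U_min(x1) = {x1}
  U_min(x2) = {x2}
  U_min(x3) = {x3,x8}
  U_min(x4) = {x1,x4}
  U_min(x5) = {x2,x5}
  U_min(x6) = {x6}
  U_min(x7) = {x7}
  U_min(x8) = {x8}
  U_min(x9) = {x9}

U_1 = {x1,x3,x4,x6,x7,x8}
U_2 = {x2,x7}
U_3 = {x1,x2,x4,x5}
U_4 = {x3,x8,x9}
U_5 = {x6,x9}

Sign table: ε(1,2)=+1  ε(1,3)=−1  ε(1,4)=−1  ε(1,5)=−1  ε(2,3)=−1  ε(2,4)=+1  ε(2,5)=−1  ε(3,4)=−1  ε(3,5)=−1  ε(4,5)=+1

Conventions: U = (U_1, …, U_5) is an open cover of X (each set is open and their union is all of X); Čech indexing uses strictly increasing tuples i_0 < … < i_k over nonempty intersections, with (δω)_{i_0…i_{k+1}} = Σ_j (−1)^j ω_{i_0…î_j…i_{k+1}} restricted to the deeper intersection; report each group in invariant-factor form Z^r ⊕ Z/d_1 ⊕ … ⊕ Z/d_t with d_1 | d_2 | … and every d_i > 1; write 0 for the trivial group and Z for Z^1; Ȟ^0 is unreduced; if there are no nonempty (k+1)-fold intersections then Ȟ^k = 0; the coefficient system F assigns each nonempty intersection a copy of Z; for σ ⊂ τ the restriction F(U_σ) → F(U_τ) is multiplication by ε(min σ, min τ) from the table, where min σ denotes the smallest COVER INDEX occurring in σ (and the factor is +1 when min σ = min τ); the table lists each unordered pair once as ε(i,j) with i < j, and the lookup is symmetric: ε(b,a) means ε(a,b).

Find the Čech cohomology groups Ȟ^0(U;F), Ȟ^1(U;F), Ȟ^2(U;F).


Ȟ^0 ≅ Z,  Ȟ^1 ≅ Z^2,  Ȟ^2 ≅ 0

nonempty overlaps:
  U12={x7} U13={x1,x4} U14={x3,x8} U15={x6} U23={x2} U45={x9}
C dims 5,6; δ0: rk 4, SNF 1^4
degree 0: 5−4−0 = 1 → Ȟ^0 ≅ Z
degree 1: 6−0−4 = 2 → Ȟ^1 ≅ Z^2
degree 2: 0−0−0 = 0 → Ȟ^2 ≅ 0
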